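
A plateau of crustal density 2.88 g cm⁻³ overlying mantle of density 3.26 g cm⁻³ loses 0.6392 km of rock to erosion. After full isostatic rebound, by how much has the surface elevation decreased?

0.0745 km

Rebound u = e ρ_c/ρ_m = 0.6392 km × 2.88/3.26 = 0.5647 km.
Net surface drop = e − u = 0.6392 km − 0.5647 km = e (ρ_m − ρ_c)/ρ_m = 0.0745 km.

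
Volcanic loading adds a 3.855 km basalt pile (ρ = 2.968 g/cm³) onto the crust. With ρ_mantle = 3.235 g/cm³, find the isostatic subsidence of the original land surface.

Subaerial loading: s = t ρ_load / ρ_m.
s = 3.855 km × 2.968/3.235 = 3.54 km.

3.54 km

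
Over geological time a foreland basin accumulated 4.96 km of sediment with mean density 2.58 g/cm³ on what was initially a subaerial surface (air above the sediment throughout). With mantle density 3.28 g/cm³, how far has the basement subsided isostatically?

Subaerial load: s = t ρ_sed / ρ_m = 4.96 km × 2.58/3.28 = 3.9 km.

3.9 km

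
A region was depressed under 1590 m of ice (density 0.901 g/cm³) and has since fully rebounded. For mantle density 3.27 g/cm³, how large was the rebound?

438 m

Removing the load lets mantle flow back in; uplift u satisfies ρ_ice t = ρ_m u.
u = t ρ_ice/ρ_m = 1590 m × 0.901/3.27 = 438 m.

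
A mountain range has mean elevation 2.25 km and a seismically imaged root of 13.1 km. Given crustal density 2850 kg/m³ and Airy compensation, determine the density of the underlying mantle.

3340 kg/m³

Airy balance: ρ_c h = (ρ_m − ρ_c) r → ρ_m = ρ_c (1 + h/r).
ρ_m = 2850 × (1 + 2.25 km/13.1 km) = 3340 kg/m³.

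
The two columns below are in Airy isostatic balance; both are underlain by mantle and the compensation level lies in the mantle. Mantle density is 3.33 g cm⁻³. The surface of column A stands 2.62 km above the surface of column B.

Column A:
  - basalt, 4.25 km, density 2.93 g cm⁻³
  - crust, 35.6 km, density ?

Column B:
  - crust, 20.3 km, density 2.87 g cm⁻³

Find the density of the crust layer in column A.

Take the compensation level at the base of the deeper column (depth z_c below the surface of column A) and equate Σ ρ_i t_i down to z_c; mantle fills any gap and the z_c terms cancel.
Column A: 4.25×2.93 + 35.6×ρ + (z_c − 39.85)×3.33
Column B: 2.62×0 + 20.3×2.87 + (z_c − 2.62 − 20.3)×3.33
The z_c×3.33 term appears on both sides and cancels. Collect the known terms of each column as K = Σ(ρt)_known − 3.33 × (depth of known layers): K_A = 12.4525 − 3.33×39.85 = −120.248; K_B = 58.261 − 3.33×(2.62 + 20.3) = −18.0626.
Balance: K_A + 35.6×ρ = K_B, so ρ = (K_B − K_A)/35.6 = 102.185/35.6 = 2.87 g cm⁻³.

2.87 g cm⁻³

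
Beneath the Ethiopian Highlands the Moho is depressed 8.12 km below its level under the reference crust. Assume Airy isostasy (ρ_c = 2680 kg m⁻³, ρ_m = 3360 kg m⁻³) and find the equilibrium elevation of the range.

In Airy isostatic equilibrium: ρ_c h = (ρ_m − ρ_c) r.
h = r (ρ_m − ρ_c) / ρ_c = 8.12 km × (3360 − 2680) / 2680 = 2.06 km.

2.06 km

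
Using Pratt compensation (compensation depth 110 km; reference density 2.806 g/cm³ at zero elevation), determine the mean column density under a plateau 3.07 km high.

Pratt balance: ρ_ref D = ρ (D + h).
ρ = ρ_ref D/(D + h) = 2.806 × 110 km/(110 km + 3.07 km) = 2.73 g/cm³.

2.73 g/cm³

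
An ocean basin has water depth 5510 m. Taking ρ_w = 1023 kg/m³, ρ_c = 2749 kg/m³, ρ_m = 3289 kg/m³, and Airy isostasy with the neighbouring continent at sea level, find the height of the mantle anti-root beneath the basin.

For local isostatic compensation: replacing crust with seawater at the top is compensated by replacing crust with mantle at the base: d (ρ_c − ρ_w) = a (ρ_m − ρ_c).
a = d (ρ_c − ρ_w)/(ρ_m − ρ_c) = 5510 m × 1726/540 = 17600 m.

17600 m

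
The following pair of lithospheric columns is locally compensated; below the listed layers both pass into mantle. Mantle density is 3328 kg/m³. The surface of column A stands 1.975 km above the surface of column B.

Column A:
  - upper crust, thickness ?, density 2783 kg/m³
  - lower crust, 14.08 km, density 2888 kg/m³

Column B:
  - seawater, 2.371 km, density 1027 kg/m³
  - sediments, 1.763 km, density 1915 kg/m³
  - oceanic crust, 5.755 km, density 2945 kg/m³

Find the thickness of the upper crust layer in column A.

Take the compensation level at the base of the deeper column (depth z_c below the surface of column A) and equate Σ ρ_i t_i down to z_c; mantle fills any gap and the z_c terms cancel.
Column A: x×2783 + 14.08×2888 + (z_c − 14.08 − x)×3328
Column B: 1.975×0 + 2.371×1027 + 1.763×1915 + 5.755×2945 + (z_c − 1.975 − 9.889)×3328
The z_c×3328 term appears on both sides and cancels. Collect the known terms of each column as K = Σ(ρt)_known − 3328 × (depth of known layers): K_A = 40663.04 − 3328×14.08 = −6195.2; K_B = 22759.637 − 3328×(1.975 + 9.889) = −16723.755.
Balance: K_A − x×(3328 − 2783) = K_B, so x = (K_A − K_B)/(3328 − 2783) = 10528.6/545 = 19.3 km.

19.3 km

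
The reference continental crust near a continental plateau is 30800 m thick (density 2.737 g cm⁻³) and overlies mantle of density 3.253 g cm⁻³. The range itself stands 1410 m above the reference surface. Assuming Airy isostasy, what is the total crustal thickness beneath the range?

39700 m

Root depth r = h ρ_c / (ρ_m − ρ_c) = 1410 m × 2.737 / 0.516 = 7479 m.
Total thickness = T + h + r = 30800 m + 1410 m + 7479 m = 39700 m.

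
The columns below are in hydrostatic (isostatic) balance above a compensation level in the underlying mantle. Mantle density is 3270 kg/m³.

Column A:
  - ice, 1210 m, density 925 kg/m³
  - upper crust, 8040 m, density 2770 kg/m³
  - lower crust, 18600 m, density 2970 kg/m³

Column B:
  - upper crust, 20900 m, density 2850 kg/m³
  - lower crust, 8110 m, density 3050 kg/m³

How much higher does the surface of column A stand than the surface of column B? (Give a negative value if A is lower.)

For any compensation level in the mantle, the mantle terms cancel and isostasy reduces to e = (Σt_A − Σt_B) − (Σ(ρt)_A − Σ(ρt)_B) / ρ_m.
Σt_A = 27850 m; Σt_B = 29010 m; Σ(ρt)_A = 78632050; Σ(ρt)_B = 84300500 (in m·kg/m³).
e = (27850 − 29010) − (78632050 − 84300500) / 3270 = 573 m.

573 m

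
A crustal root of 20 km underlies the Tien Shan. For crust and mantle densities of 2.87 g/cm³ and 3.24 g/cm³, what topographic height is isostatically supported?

2.58 km

By Archimedes' principle applied to the lithosphere: ρ_c h = (ρ_m − ρ_c) r.
h = r (ρ_m − ρ_c) / ρ_c = 20 km × (3.24 − 2.87) / 2.87 = 2.58 km.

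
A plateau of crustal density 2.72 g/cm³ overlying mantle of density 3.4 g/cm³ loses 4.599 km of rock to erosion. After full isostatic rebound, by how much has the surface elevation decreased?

0.92 km

Rebound u = e ρ_c/ρ_m = 4.599 km × 2.72/3.4 = 3.679 km.
Net surface drop = e − u = 4.599 km − 3.679 km = e (ρ_m − ρ_c)/ρ_m = 0.92 km.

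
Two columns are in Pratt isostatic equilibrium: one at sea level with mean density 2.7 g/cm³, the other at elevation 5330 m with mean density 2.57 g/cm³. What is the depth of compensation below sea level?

105000 m

ρ_ref D = ρ (D + h) → D (ρ_ref − ρ) = ρ h.
D = ρ h/(ρ_ref − ρ) = 2.57 × 5330 m/(2.7 − 2.57) = 105000 m.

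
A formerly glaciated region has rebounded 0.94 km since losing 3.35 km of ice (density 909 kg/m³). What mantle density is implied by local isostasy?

ρ_m = ρ_ice t / u = 909 × 3.35 km/0.94 km = 3240 kg/m³.

3240 kg/m³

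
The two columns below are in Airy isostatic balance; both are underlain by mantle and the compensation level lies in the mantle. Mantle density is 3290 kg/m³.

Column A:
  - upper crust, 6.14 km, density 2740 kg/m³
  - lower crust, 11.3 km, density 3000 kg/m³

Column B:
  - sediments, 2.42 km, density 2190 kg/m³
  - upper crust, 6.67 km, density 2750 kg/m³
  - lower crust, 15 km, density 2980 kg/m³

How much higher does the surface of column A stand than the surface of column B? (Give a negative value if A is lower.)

−1.29 km

For any compensation level in the mantle, the mantle terms cancel and isostasy reduces to e = (Σt_A − Σt_B) − (Σ(ρt)_A − Σ(ρt)_B) / ρ_m.
Σt_A = 17.44 km; Σt_B = 24.09 km; Σ(ρt)_A = 50723.6; Σ(ρt)_B = 68342.3 (in km·kg/m³).
e = (17.44 − 24.09) − (50723.6 − 68342.3) / 3290 = −1.29 km.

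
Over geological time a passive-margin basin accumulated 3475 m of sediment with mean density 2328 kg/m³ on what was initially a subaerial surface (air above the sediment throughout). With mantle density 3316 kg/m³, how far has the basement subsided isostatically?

2440 m

Subaerial load: s = t ρ_sed / ρ_m = 3475 m × 2328/3316 = 2440 m.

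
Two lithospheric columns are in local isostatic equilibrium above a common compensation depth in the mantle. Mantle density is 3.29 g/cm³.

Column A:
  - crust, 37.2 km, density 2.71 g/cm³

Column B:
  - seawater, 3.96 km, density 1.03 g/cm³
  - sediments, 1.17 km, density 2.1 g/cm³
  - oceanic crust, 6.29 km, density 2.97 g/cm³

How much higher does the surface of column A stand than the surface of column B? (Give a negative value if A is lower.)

For any compensation level in the mantle, the mantle terms cancel and isostasy reduces to e = (Σt_A − Σt_B) − (Σ(ρt)_A − Σ(ρt)_B) / ρ_m.
Σt_A = 37.2 km; Σt_B = 11.42 km; Σ(ρt)_A = 100.812; Σ(ρt)_B = 25.2171 (in km·g/cm³).
e = (37.2 − 11.42) − (100.812 − 25.2171) / 3.29 = 2.8 km.

2.8 km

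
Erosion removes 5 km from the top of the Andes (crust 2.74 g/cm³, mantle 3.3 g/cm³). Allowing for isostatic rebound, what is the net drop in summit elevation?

Rebound u = e ρ_c/ρ_m = 5 km × 2.74/3.3 = 4.152 km.
Net surface drop = e − u = 5 km − 4.152 km = e (ρ_m − ρ_c)/ρ_m = 0.848 km.

0.848 km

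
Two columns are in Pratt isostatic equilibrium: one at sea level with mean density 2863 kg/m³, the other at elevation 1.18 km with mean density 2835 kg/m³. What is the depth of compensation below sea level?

119 km

ρ_ref D = ρ (D + h) → D (ρ_ref − ρ) = ρ h.
D = ρ h/(ρ_ref − ρ) = 2835 × 1.18 km/(2863 − 2835) = 119 km.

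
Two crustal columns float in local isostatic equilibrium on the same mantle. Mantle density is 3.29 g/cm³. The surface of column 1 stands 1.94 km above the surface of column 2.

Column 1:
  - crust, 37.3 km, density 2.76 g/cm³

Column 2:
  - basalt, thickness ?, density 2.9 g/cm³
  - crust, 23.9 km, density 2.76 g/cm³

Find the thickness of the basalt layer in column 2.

Take the compensation level at the base of the deeper column (depth z_c below the surface of column 1) and equate Σ ρ_i t_i down to z_c; mantle fills any gap and the z_c terms cancel.
Column 1: 37.3×2.76 + (z_c − 37.3)×3.29
Column 2: 1.94×0 + x×2.9 + 23.9×2.76 + (z_c − 1.94 − 23.9 − x)×3.29
The z_c×3.29 term appears on both sides and cancels. Collect the known terms of each column as K = Σ(ρt)_known − 3.29 × (depth of known layers): K_1 = 102.948 − 3.29×37.3 = −19.769; K_2 = 65.964 − 3.29×(1.94 + 23.9) = −19.0496.
Balance: K_1 = K_2 − x×(3.29 − 2.9), so x = (K_2 − K_1)/(3.29 − 2.9) = 0.7194/0.39 = 1.84 km.

1.84 km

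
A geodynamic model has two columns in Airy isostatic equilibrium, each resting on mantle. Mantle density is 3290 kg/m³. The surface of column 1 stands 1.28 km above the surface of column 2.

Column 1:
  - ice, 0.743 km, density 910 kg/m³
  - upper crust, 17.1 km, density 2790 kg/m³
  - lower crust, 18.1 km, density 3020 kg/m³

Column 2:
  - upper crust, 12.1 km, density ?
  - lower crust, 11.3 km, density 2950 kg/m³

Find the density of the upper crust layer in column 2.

Take the compensation level at the base of the deeper column (depth z_c below the surface of column 1) and equate Σ ρ_i t_i down to z_c; mantle fills any gap and the z_c terms cancel.
Column 1: 0.743×910 + 17.1×2790 + 18.1×3020 + (z_c − 35.943)×3290
Column 2: 1.28×0 + 12.1×ρ + 11.3×2950 + (z_c − 1.28 − 23.4)×3290
The z_c×3290 term appears on both sides and cancels. Collect the known terms of each column as K = Σ(ρt)_known − 3290 × (depth of known layers): K_1 = 103047.13 − 3290×35.943 = −15205.34; K_2 = 33335 − 3290×(1.28 + 23.4) = −47862.2.
Balance: K_1 = K_2 + 12.1×ρ, so ρ = (K_1 − K_2)/12.1 = 32656.9/12.1 = 2700 kg/m³.

2700 kg/m³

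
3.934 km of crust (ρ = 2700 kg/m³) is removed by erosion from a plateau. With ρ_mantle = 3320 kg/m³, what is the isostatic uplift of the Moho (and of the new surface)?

Unloading: uplift u = e ρ_c/ρ_m = 3.934 km × 2700/3320 = 3.2 km.

3.2 km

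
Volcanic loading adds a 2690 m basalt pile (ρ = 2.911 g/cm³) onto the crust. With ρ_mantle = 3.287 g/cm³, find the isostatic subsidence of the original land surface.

2380 m

Subaerial loading: s = t ρ_load / ρ_m.
s = 2690 m × 2.911/3.287 = 2380 m.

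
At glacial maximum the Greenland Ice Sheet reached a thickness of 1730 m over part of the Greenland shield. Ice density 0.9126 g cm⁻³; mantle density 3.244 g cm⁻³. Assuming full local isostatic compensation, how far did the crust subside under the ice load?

487 m

By Archimedes' principle applied to the lithosphere: the ice load ρ_ice t is balanced by mantle displaced below, ρ_m s.
s = t ρ_ice / ρ_m = 1730 m × 0.9126/3.244 = 487 m.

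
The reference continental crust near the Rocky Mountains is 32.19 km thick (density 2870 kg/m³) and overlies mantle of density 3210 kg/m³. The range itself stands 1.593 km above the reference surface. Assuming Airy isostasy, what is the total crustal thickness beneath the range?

47.2 km

Root depth r = h ρ_c / (ρ_m − ρ_c) = 1.593 km × 2870 / 340 = 13.45 km.
Total thickness = T + h + r = 32.19 km + 1.593 km + 13.45 km = 47.2 km.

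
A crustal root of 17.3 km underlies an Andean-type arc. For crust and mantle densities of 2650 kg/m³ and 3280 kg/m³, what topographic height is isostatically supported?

Equating mass per unit area of the two columns: ρ_c h = (ρ_m − ρ_c) r.
h = r (ρ_m − ρ_c) / ρ_c = 17.3 km × (3280 − 2650) / 2650 = 4.11 km.

4.11 km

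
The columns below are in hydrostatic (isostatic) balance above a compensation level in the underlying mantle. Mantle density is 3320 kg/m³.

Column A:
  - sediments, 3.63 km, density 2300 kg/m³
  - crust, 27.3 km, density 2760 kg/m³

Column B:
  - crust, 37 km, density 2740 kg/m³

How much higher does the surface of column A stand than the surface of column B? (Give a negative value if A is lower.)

For any compensation level in the mantle, the mantle terms cancel and isostasy reduces to e = (Σt_A − Σt_B) − (Σ(ρt)_A − Σ(ρt)_B) / ρ_m.
Σt_A = 30.93 km; Σt_B = 37 km; Σ(ρt)_A = 83697; Σ(ρt)_B = 101380 (in km·kg/m³).
e = (30.93 − 37) − (83697 − 101380) / 3320 = −0.744 km.

−0.744 km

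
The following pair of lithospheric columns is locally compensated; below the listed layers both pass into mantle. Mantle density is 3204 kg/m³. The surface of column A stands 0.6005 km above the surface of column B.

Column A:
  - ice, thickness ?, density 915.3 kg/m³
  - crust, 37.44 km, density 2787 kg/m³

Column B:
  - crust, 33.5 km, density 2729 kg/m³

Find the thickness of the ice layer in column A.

Take the compensation level at the base of the deeper column (depth z_c below the surface of column A) and equate Σ ρ_i t_i down to z_c; mantle fills any gap and the z_c terms cancel.
Column A: x×915.3 + 37.44×2787 + (z_c − 37.44 − x)×3204
Column B: 0.6005×0 + 33.5×2729 + (z_c − 0.6005 − 33.5)×3204
The z_c×3204 term appears on both sides and cancels. Collect the known terms of each column as K = Σ(ρt)_known − 3204 × (depth of known layers): K_A = 104345.28 − 3204×37.44 = −15612.48; K_B = 91421.5 − 3204×(0.6005 + 33.5) = −17836.502.
Balance: K_A − x×(3204 − 915.3) = K_B, so x = (K_A − K_B)/(3204 − 915.3) = 2224.02/2288.7 = 0.972 km.

0.972 km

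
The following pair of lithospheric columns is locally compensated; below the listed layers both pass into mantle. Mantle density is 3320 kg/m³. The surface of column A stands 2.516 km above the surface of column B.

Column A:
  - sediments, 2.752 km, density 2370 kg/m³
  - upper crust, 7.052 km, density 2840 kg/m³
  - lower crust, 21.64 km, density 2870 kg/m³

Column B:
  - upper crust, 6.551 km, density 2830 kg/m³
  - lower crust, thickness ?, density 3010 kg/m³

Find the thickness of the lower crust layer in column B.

Take the compensation level at the base of the deeper column (depth z_c below the surface of column A) and equate Σ ρ_i t_i down to z_c; mantle fills any gap and the z_c terms cancel.
Column A: 2.752×2370 + 7.052×2840 + 21.64×2870 + (z_c − 31.444)×3320
Column B: 2.516×0 + 6.551×2830 + x×3010 + (z_c − 2.516 − 6.551 − x)×3320
The z_c×3320 term appears on both sides and cancels. Collect the known terms of each column as K = Σ(ρt)_known − 3320 × (depth of known layers): K_A = 88656.72 − 3320×31.444 = −15737.36; K_B = 18539.33 − 3320×(2.516 + 6.551) = −11563.11.
Balance: K_A = K_B − x×(3320 − 3010), so x = (K_B − K_A)/(3320 − 3010) = 4174.25/310 = 13.5 km.

13.5 km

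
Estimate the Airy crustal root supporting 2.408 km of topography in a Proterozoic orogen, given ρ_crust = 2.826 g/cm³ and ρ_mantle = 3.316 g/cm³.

13.9 km

In Airy isostatic equilibrium: the weight of the topography is balanced by the buoyancy of the root, ρ_c h = (ρ_m − ρ_c) r.
r = h · ρ_c / (ρ_m − ρ_c) = 2.408 km × 2.826 / (3.316 − 2.826) = 13.9 km.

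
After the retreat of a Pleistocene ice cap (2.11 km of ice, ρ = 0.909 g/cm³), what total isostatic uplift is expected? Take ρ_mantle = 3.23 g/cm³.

0.594 km

Removing the load lets mantle flow back in; uplift u satisfies ρ_ice t = ρ_m u.
u = t ρ_ice/ρ_m = 2.11 km × 0.909/3.23 = 0.594 km.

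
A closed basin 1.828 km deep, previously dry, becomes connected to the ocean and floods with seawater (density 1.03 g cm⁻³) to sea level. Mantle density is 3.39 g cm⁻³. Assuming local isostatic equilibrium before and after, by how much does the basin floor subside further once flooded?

After flooding the water column is d + s deep. Its weight must equal the weight of mantle displaced by the extra subsidence s: (d + s) ρ_w = s ρ_m.
s = d ρ_w / (ρ_m − ρ_w) = 1.828 km × 1.03/(3.39 − 1.03) = 0.798 km.

0.798 km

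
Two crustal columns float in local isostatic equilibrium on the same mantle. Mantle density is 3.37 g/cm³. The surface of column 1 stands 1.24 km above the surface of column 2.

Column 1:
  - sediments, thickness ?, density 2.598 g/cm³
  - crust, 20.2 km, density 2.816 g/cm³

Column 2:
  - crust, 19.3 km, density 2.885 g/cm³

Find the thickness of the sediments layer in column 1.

3.04 km

Take the compensation level at the base of the deeper column (depth z_c below the surface of column 1) and equate Σ ρ_i t_i down to z_c; mantle fills any gap and the z_c terms cancel.
Column 1: x×2.598 + 20.2×2.816 + (z_c − 20.2 − x)×3.37
Column 2: 1.24×0 + 19.3×2.885 + (z_c − 1.24 − 19.3)×3.37
The z_c×3.37 term appears on both sides and cancels. Collect the known terms of each column as K = Σ(ρt)_known − 3.37 × (depth of known layers): K_1 = 56.8832 − 3.37×20.2 = −11.1908; K_2 = 55.6805 − 3.37×(1.24 + 19.3) = −13.5393.
Balance: K_1 − x×(3.37 − 2.598) = K_2, so x = (K_1 − K_2)/(3.37 − 2.598) = 2.3485/0.772 = 3.04 km.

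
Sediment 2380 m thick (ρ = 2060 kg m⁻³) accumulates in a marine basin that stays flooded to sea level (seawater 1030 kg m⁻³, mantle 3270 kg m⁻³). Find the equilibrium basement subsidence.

1090 m

Submarine loading: the sediment displaces seawater, and the subsidence is in turn flooded, so s (ρ_m − ρ_w) = t (ρ_sed − ρ_w).
s = 2380 m × (2060 − 1030) / (3270 − 1030) = 1090 m.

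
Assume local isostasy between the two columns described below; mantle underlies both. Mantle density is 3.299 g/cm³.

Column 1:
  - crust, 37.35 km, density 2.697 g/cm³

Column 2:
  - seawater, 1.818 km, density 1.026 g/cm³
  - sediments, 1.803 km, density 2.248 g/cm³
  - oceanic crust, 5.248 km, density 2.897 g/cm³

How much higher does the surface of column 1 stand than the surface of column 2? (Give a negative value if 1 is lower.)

For any compensation level in the mantle, the mantle terms cancel and isostasy reduces to e = (Σt_1 − Σt_2) − (Σ(ρt)_1 − Σ(ρt)_2) / ρ_m.
Σt_1 = 37.35 km; Σt_2 = 8.869 km; Σ(ρt)_1 = 100.73295; Σ(ρt)_2 = 21.121868 (in km·g/cm³).
e = (37.35 − 8.869) − (100.73295 − 21.121868) / 3.299 = 4.35 km.

4.35 km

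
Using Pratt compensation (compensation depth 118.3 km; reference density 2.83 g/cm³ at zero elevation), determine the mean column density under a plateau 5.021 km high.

Pratt balance: ρ_ref D = ρ (D + h).
ρ = ρ_ref D/(D + h) = 2.83 × 118.3 km/(118.3 km + 5.021 km) = 2.71 g/cm³.

2.71 g/cm³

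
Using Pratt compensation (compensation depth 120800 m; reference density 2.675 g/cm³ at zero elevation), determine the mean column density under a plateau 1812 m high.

2.64 g/cm³

Pratt balance: ρ_ref D = ρ (D + h).
ρ = ρ_ref D/(D + h) = 2.675 × 120800 m/(120800 m + 1812 m) = 2.64 g/cm³.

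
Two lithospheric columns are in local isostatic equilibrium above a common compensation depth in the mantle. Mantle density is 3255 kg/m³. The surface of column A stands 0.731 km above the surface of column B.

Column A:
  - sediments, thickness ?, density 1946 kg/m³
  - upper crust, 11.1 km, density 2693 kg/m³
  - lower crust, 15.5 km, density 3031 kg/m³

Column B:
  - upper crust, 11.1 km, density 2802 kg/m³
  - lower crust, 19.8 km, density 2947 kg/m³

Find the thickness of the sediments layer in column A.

Take the compensation level at the base of the deeper column (depth z_c below the surface of column A) and equate Σ ρ_i t_i down to z_c; mantle fills any gap and the z_c terms cancel.
Column A: x×1946 + 11.1×2693 + 15.5×3031 + (z_c − 26.6 − x)×3255
Column B: 0.731×0 + 11.1×2802 + 19.8×2947 + (z_c − 0.731 − 30.9)×3255
The z_c×3255 term appears on both sides and cancels. Collect the known terms of each column as K = Σ(ρt)_known − 3255 × (depth of known layers): K_A = 76872.8 − 3255×26.6 = −9710.2; K_B = 89452.8 − 3255×(0.731 + 30.9) = −13506.105.
Balance: K_A − x×(3255 − 1946) = K_B, so x = (K_A − K_B)/(3255 − 1946) = 3795.91/1309 = 2.9 km.

2.9 km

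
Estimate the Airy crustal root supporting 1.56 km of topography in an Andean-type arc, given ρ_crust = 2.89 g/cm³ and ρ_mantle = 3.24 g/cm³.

12.9 km

Equating mass per unit area of the two columns: the weight of the topography is balanced by the buoyancy of the root, ρ_c h = (ρ_m − ρ_c) r.
r = h · ρ_c / (ρ_m − ρ_c) = 1.56 km × 2.89 / (3.24 − 2.89) = 12.9 km.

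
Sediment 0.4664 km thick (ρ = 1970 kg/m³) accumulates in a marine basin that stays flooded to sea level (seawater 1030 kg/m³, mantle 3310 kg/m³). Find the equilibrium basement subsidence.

Submarine loading: the sediment displaces seawater, and the subsidence is in turn flooded, so s (ρ_m − ρ_w) = t (ρ_sed − ρ_w).
s = 0.4664 km × (1970 − 1030) / (3310 − 1030) = 0.192 km.

0.192 km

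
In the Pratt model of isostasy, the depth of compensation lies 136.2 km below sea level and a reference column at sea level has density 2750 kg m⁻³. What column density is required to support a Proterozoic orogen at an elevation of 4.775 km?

2660 kg m⁻³

Pratt balance: ρ_ref D = ρ (D + h).
ρ = ρ_ref D/(D + h) = 2750 × 136.2 km/(136.2 km + 4.775 km) = 2660 kg m⁻³.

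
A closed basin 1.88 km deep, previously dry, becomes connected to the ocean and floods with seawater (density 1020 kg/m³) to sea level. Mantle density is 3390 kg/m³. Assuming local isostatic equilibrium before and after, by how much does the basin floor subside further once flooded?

After flooding the water column is d + s deep. Its weight must equal the weight of mantle displaced by the extra subsidence s: (d + s) ρ_w = s ρ_m.
s = d ρ_w / (ρ_m − ρ_w) = 1.88 km × 1020/(3390 − 1020) = 0.809 km.

0.809 km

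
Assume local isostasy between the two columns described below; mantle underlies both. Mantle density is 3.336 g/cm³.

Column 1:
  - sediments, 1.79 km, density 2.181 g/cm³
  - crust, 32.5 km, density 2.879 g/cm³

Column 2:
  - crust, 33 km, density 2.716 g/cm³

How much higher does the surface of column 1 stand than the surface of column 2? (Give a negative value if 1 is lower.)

For any compensation level in the mantle, the mantle terms cancel and isostasy reduces to e = (Σt_1 − Σt_2) − (Σ(ρt)_1 − Σ(ρt)_2) / ρ_m.
Σt_1 = 34.29 km; Σt_2 = 33 km; Σ(ρt)_1 = 97.47149; Σ(ρt)_2 = 89.628 (in km·g/cm³).
e = (34.29 − 33) − (97.47149 − 89.628) / 3.336 = −1.06 km.

−1.06 km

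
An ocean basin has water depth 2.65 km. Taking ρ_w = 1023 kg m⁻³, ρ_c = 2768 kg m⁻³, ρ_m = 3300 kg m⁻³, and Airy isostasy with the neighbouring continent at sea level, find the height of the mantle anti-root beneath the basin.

8.69 km

For local isostatic compensation: replacing crust with seawater at the top is compensated by replacing crust with mantle at the base: d (ρ_c − ρ_w) = a (ρ_m − ρ_c).
a = d (ρ_c − ρ_w)/(ρ_m − ρ_c) = 2.65 km × 1745/532 = 8.69 km.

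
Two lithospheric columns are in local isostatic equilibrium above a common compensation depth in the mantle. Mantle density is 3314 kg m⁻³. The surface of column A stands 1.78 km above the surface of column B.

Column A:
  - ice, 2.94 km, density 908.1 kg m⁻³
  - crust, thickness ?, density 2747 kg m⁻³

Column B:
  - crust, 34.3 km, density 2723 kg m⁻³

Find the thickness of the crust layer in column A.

Take the compensation level at the base of the deeper column (depth z_c below the surface of column A) and equate Σ ρ_i t_i down to z_c; mantle fills any gap and the z_c terms cancel.
Column A: 2.94×908.1 + x×2747 + (z_c − 2.94 − x)×3314
Column B: 1.78×0 + 34.3×2723 + (z_c − 1.78 − 34.3)×3314
The z_c×3314 term appears on both sides and cancels. Collect the known terms of each column as K = Σ(ρt)_known − 3314 × (depth of known layers): K_A = 2669.814 − 3314×2.94 = −7073.346; K_B = 93398.9 − 3314×(1.78 + 34.3) = −26170.22.
Balance: K_A − x×(3314 − 2747) = K_B, so x = (K_A − K_B)/(3314 − 2747) = 19096.9/567 = 33.7 km.

33.7 km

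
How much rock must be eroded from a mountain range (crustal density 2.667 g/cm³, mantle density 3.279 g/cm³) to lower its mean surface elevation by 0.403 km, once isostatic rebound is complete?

2.16 km

Net drop Δ = e − u = e − e ρ_c/ρ_m = e (ρ_m − ρ_c)/ρ_m.
e = Δ ρ_m/(ρ_m − ρ_c) = 0.403 km × 3.279/0.612 = 2.16 km.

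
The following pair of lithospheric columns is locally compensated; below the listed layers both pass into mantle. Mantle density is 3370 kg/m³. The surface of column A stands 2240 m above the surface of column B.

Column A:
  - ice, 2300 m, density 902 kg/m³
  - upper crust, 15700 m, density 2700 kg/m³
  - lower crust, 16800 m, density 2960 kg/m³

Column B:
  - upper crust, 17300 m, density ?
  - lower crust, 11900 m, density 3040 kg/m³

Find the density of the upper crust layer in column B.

Take the compensation level at the base of the deeper column (depth z_c below the surface of column A) and equate Σ ρ_i t_i down to z_c; mantle fills any gap and the z_c terms cancel.
Column A: 2300×902 + 15700×2700 + 16800×2960 + (z_c − 34800)×3370
Column B: 2240×0 + 17300×ρ + 11900×3040 + (z_c − 2240 − 29200)×3370
The z_c×3370 term appears on both sides and cancels. Collect the known terms of each column as K = Σ(ρt)_known − 3370 × (depth of known layers): K_A = 94192600 − 3370×34800 = −23083400; K_B = 36176000 − 3370×(2240 + 29200) = −69776800.
Balance: K_A = K_B + 17300×ρ, so ρ = (K_A − K_B)/17300 = 46693400/17300 = 2700 kg/m³.

2700 kg/m³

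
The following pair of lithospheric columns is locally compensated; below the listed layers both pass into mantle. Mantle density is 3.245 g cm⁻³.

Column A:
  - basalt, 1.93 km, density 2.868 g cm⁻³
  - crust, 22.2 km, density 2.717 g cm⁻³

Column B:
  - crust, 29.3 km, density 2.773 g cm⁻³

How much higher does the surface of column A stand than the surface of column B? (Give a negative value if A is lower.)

For any compensation level in the mantle, the mantle terms cancel and isostasy reduces to e = (Σt_A − Σt_B) − (Σ(ρt)_A − Σ(ρt)_B) / ρ_m.
Σt_A = 24.13 km; Σt_B = 29.3 km; Σ(ρt)_A = 65.85264; Σ(ρt)_B = 81.2489 (in km·g cm⁻³).
e = (24.13 − 29.3) − (65.85264 − 81.2489) / 3.245 = −0.425 km.

−0.425 km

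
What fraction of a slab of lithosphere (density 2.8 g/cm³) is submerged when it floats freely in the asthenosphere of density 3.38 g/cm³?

0.828

Submerged fraction = ρ_obj/ρ_fluid = 2.8/3.38 = 0.828.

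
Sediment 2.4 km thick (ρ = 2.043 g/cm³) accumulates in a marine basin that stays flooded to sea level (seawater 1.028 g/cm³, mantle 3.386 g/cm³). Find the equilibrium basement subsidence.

1.03 km

Submarine loading: the sediment displaces seawater, and the subsidence is in turn flooded, so s (ρ_m − ρ_w) = t (ρ_sed − ρ_w).
s = 2.4 km × (2.043 − 1.028) / (3.386 − 1.028) = 1.03 km.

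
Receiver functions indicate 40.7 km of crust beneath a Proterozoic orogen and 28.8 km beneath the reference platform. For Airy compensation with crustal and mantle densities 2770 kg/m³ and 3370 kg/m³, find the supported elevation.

2.12 km

Excess crust Δ = 40.7 km − 28.8 km = 11.9 km, split between elevation h and root r with h + r = Δ.
Airy balance ρ_c h = (ρ_m − ρ_c) r gives r = h ρ_c/(ρ_m − ρ_c), so h (1 + ρ_c/(ρ_m − ρ_c)) = Δ, i.e. h = Δ (ρ_m − ρ_c)/ρ_m.
h = 11.9 km × 600/3370 = 2.12 km.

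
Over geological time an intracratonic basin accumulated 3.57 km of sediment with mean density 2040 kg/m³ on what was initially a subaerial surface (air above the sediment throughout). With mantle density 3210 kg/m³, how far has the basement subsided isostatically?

2.27 km

Subaerial load: s = t ρ_sed / ρ_m = 3.57 km × 2040/3210 = 2.27 km.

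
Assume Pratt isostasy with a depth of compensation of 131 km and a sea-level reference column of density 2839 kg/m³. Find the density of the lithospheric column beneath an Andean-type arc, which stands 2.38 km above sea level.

Pratt balance: ρ_ref D = ρ (D + h).
ρ = ρ_ref D/(D + h) = 2839 × 131 km/(131 km + 2.38 km) = 2790 kg/m³.

2790 kg/m³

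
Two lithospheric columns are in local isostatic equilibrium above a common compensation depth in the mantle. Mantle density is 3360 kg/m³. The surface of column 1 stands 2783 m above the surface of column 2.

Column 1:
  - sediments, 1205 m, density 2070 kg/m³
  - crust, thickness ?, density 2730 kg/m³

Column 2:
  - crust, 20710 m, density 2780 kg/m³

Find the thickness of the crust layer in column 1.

Take the compensation level at the base of the deeper column (depth z_c below the surface of column 1) and equate Σ ρ_i t_i down to z_c; mantle fills any gap and the z_c terms cancel.
Column 1: 1205×2070 + x×2730 + (z_c − 1205 − x)×3360
Column 2: 2783×0 + 20710×2780 + (z_c − 2783 − 20710)×3360
The z_c×3360 term appears on both sides and cancels. Collect the known terms of each column as K = Σ(ρt)_known − 3360 × (depth of known layers): K_1 = 2494350 − 3360×1205 = −1554450; K_2 = 57573800 − 3360×(2783 + 20710) = −21362680.
Balance: K_1 − x×(3360 − 2730) = K_2, so x = (K_1 − K_2)/(3360 − 2730) = 19808200/630 = 31400 m.

31400 m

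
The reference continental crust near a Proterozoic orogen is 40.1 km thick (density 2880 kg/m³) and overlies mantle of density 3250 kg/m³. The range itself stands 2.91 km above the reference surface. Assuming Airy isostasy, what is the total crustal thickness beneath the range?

65.7 km

Root depth r = h ρ_c / (ρ_m − ρ_c) = 2.91 km × 2880 / 370 = 22.65 km.
Total thickness = T + h + r = 40.1 km + 2.91 km + 22.65 km = 65.7 km.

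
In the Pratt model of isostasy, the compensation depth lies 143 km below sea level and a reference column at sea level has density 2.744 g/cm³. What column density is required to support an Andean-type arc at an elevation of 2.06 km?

Pratt balance: ρ_ref D = ρ (D + h).
ρ = ρ_ref D/(D + h) = 2.744 × 143 km/(143 km + 2.06 km) = 2.71 g/cm³.

2.71 g/cm³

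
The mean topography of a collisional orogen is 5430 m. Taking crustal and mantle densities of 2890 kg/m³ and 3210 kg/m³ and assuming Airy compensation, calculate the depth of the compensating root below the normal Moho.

For local isostatic compensation: the weight of the topography is balanced by the buoyancy of the root, ρ_c h = (ρ_m − ρ_c) r.
r = h · ρ_c / (ρ_m − ρ_c) = 5430 m × 2890 / (3210 − 2890) = 49000 m.

49000 m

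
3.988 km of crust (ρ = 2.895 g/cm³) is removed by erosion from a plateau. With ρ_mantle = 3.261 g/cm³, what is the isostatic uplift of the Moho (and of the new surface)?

3.54 km

Unloading: uplift u = e ρ_c/ρ_m = 3.988 km × 2.895/3.261 = 3.54 km.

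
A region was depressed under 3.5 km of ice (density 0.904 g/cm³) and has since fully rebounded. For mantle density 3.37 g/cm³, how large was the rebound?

Removing the load lets mantle flow back in; uplift u satisfies ρ_ice t = ρ_m u.
u = t ρ_ice/ρ_m = 3.5 km × 0.904/3.37 = 0.939 km.

0.939 km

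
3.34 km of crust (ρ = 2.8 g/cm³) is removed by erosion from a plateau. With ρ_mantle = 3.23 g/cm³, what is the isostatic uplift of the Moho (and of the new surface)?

2.9 km

Unloading: uplift u = e ρ_c/ρ_m = 3.34 km × 2.8/3.23 = 2.9 km.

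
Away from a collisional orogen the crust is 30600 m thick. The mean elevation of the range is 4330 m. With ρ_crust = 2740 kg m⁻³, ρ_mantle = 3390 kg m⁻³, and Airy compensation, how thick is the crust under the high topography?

Root depth r = h ρ_c / (ρ_m − ρ_c) = 4330 m × 2740 / 650 = 18250 m.
Total thickness = T + h + r = 30600 m + 4330 m + 18250 m = 53200 m.

53200 m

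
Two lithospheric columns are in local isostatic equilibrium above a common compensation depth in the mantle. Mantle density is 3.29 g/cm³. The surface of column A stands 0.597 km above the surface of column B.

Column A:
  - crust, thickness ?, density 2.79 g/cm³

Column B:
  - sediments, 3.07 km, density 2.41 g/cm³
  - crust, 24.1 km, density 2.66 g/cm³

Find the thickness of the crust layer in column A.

39.7 km

Take the compensation level at the base of the deeper column (depth z_c below the surface of column A) and equate Σ ρ_i t_i down to z_c; mantle fills any gap and the z_c terms cancel.
Column A: x×2.79 + (z_c − 0 − x)×3.29
Column B: 0.597×0 + 3.07×2.41 + 24.1×2.66 + (z_c − 0.597 − 27.17)×3.29
The z_c×3.29 term appears on both sides and cancels. Collect the known terms of each column as K = Σ(ρt)_known − 3.29 × (depth of known layers): K_A = 0 − 3.29×0 = 0; K_B = 71.5047 − 3.29×(0.597 + 27.17) = −19.84873.
Balance: K_A − x×(3.29 − 2.79) = K_B, so x = (K_A − K_B)/(3.29 − 2.79) = 19.8487/0.5 = 39.7 km.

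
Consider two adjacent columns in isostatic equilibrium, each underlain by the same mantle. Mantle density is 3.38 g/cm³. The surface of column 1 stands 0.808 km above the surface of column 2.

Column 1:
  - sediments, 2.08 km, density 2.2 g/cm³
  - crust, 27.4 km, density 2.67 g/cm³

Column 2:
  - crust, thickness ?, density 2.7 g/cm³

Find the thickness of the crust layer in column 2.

28.2 km

Take the compensation level at the base of the deeper column (depth z_c below the surface of column 1) and equate Σ ρ_i t_i down to z_c; mantle fills any gap and the z_c terms cancel.
Column 1: 2.08×2.2 + 27.4×2.67 + (z_c − 29.48)×3.38
Column 2: 0.808×0 + x×2.7 + (z_c − 0.808 − 0 − x)×3.38
The z_c×3.38 term appears on both sides and cancels. Collect the known terms of each column as K = Σ(ρt)_known − 3.38 × (depth of known layers): K_1 = 77.734 − 3.38×29.48 = −21.9084; K_2 = 0 − 3.38×(0.808 + 0) = −2.73104.
Balance: K_1 = K_2 − x×(3.38 − 2.7), so x = (K_2 − K_1)/(3.38 − 2.7) = 19.1774/0.68 = 28.2 km.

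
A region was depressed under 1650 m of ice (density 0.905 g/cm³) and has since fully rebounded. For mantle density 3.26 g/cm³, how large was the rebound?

Removing the load lets mantle flow back in; uplift u satisfies ρ_ice t = ρ_m u.
u = t ρ_ice/ρ_m = 1650 m × 0.905/3.26 = 458 m.

458 m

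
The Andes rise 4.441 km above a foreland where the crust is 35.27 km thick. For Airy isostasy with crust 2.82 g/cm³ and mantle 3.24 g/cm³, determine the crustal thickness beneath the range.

69.5 km

Root depth r = h ρ_c / (ρ_m − ρ_c) = 4.441 km × 2.82 / 0.42 = 29.82 km.
Total thickness = T + h + r = 35.27 km + 4.441 km + 29.82 km = 69.5 km.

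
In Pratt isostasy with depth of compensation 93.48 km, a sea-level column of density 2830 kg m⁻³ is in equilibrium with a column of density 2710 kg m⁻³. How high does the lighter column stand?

4.14 km

ρ_ref D = ρ (D + h) → h = D (ρ_ref − ρ)/ρ.
h = 93.48 km × (2830 − 2710)/2710 = 4.14 km.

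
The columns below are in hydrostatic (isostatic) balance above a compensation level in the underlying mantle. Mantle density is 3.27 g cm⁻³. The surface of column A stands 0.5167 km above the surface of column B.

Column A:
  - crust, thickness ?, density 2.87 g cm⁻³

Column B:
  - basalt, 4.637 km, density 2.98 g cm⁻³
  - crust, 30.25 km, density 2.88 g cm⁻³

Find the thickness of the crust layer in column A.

37.1 km

Take the compensation level at the base of the deeper column (depth z_c below the surface of column A) and equate Σ ρ_i t_i down to z_c; mantle fills any gap and the z_c terms cancel.
Column A: x×2.87 + (z_c − 0 − x)×3.27
Column B: 0.5167×0 + 4.637×2.98 + 30.25×2.88 + (z_c − 0.5167 − 34.887)×3.27
The z_c×3.27 term appears on both sides and cancels. Collect the known terms of each column as K = Σ(ρt)_known − 3.27 × (depth of known layers): K_A = 0 − 3.27×0 = 0; K_B = 100.93826 − 3.27×(0.5167 + 34.887) = −14.831839.
Balance: K_A − x×(3.27 − 2.87) = K_B, so x = (K_A − K_B)/(3.27 − 2.87) = 14.8318/0.4 = 37.1 km.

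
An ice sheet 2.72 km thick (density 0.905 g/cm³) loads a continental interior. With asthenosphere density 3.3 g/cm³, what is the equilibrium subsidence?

By Archimedes' principle applied to the lithosphere: the ice load ρ_ice t is balanced by mantle displaced below, ρ_m s.
s = t ρ_ice / ρ_m = 2.72 km × 0.905/3.3 = 0.746 km.

0.746 km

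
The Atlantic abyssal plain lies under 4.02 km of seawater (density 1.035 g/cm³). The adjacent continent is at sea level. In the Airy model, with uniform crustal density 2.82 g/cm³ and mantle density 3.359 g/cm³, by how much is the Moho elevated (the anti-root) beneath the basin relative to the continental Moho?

13.3 km

Isostatic balance requires: replacing crust with seawater at the top is compensated by replacing crust with mantle at the base: d (ρ_c − ρ_w) = a (ρ_m − ρ_c).
a = d (ρ_c − ρ_w)/(ρ_m − ρ_c) = 4.02 km × 1.785/0.539 = 13.3 km.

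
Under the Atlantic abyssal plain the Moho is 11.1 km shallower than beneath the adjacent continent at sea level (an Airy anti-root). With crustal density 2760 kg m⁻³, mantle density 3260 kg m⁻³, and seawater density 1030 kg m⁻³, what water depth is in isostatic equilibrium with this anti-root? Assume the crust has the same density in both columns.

3.21 km

Replacing a thickness d of crust by seawater at the top must be balanced by replacing crust with mantle at the base: d (ρ_c − ρ_w) = a (ρ_m − ρ_c).
d = a (ρ_m − ρ_c)/(ρ_c − ρ_w) = 11.1 km × 500/1730 = 3.21 km.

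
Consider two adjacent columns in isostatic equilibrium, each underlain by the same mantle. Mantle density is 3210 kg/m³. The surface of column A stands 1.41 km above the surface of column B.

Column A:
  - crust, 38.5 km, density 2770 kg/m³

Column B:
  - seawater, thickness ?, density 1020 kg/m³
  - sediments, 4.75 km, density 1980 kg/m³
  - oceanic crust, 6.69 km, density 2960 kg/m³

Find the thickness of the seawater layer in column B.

2.24 km

Take the compensation level at the base of the deeper column (depth z_c below the surface of column A) and equate Σ ρ_i t_i down to z_c; mantle fills any gap and the z_c terms cancel.
Column A: 38.5×2770 + (z_c − 38.5)×3210
Column B: 1.41×0 + x×1020 + 4.75×1980 + 6.69×2960 + (z_c − 1.41 − 11.44 − x)×3210
The z_c×3210 term appears on both sides and cancels. Collect the known terms of each column as K = Σ(ρt)_known − 3210 × (depth of known layers): K_A = 106645 − 3210×38.5 = −16940; K_B = 29207.4 − 3210×(1.41 + 11.44) = −12041.1.
Balance: K_A = K_B − x×(3210 − 1020), so x = (K_B − K_A)/(3210 − 1020) = 4898.9/2190 = 2.24 km.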